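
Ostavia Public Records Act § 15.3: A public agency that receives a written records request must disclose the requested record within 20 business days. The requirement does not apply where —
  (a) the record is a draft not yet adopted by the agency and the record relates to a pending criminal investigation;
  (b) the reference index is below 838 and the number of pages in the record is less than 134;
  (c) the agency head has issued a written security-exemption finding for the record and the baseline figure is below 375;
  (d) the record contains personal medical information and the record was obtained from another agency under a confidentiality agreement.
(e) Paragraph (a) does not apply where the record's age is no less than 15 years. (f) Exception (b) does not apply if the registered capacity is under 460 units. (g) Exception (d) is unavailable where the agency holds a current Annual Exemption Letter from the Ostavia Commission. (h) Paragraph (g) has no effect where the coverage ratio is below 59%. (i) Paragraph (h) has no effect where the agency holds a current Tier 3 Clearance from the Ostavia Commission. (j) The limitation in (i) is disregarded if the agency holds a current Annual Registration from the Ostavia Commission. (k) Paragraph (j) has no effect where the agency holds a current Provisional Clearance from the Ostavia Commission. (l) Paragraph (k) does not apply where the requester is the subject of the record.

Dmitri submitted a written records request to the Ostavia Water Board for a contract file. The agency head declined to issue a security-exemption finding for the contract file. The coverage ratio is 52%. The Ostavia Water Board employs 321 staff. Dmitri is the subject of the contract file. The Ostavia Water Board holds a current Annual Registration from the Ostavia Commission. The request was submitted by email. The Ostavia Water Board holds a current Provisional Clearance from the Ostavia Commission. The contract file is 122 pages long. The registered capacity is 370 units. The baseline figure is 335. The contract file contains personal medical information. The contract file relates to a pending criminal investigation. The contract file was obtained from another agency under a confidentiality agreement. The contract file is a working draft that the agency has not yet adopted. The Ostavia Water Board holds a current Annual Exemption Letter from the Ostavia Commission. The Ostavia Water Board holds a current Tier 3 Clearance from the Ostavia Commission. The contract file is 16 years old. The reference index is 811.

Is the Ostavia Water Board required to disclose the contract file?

No — exception (d) applies; the Ostavia Water Board is not required to disclose the contract file.

All of (a)'s requirements are met (the contract file is an unadopted draft; the contract file relates to a pending investigation). Turning to paragraph (e): (e) operates — the record's age is 16 years, meeting the 15 years threshold. (a) is therefore removed.
Exception (b)'s conditions are all satisfied: the reference index is 811, below the 838 limit; the number of pages in the record is 122, less than the 134 limit. But: (f) operates against (b): the registered capacity is 370 units, under the 460 units limit. (b) is therefore removed.
Exception (c) requires that the agency head has issued a written security-exemption finding for the record; but the agency head declined to issue a security-exemption finding, so (c) is unavailable.
Exception (d)'s conditions are all satisfied: the contract file contains personal medical information; the contract file was obtained under a confidentiality agreement. Under paragraphs (g)–(l): (g) would limit (d) — a current Annual Exemption Letter is held — but (h) sets (g) aside: (h) operates against (g): the coverage ratio is 52%, below the 59% limit. (i) is triggered (a current Tier 3 Clearance is held), but is overridden by (j): (j) operates against (i): a current Annual Registration is held. (k) applies (a current Provisional Clearance is held), but is displaced by (l): (l) is engaged — Dmitri is the subject of the contract file. (d) remains available.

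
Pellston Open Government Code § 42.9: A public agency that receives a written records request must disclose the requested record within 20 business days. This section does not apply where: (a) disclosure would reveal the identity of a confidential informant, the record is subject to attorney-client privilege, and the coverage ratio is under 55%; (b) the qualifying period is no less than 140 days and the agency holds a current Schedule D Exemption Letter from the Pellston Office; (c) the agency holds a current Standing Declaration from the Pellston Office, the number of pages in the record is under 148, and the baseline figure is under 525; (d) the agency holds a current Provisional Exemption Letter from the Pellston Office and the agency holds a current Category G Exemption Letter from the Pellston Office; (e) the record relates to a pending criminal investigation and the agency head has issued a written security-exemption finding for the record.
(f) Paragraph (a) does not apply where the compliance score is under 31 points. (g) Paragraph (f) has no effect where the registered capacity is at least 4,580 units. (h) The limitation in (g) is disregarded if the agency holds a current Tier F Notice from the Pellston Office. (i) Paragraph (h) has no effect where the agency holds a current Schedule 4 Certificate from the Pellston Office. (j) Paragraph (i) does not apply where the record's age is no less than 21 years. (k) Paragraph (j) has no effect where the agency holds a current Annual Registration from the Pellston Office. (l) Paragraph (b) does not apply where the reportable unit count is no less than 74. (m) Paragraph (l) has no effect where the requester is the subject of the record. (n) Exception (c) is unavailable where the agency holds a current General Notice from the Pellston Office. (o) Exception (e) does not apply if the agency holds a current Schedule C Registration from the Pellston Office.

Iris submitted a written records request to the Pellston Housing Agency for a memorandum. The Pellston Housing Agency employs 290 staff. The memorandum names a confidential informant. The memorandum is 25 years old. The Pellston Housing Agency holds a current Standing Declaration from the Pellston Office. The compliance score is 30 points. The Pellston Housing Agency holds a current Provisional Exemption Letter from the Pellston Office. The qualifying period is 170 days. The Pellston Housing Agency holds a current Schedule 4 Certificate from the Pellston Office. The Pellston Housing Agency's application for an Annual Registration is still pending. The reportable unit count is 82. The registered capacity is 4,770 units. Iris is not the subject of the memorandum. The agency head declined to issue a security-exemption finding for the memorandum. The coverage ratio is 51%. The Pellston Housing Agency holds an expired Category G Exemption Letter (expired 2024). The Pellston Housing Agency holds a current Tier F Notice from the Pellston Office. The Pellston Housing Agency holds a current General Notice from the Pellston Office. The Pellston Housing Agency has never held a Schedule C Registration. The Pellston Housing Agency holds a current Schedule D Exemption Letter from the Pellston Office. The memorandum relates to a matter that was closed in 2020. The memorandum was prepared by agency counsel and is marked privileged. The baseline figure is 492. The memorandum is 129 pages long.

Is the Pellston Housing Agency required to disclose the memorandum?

Yes — the Pellston Housing Agency must disclose the memorandum.

Exception (a) is satisfied on its face — the memorandum names a confidential informant; the memorandum is privileged; the coverage ratio is 51%, under the 55% limit. Turning to paragraphs (f)–(k): (f) applies — the compliance score is 30 points, under the 31 points limit. (g) operates (the registered capacity is 4,770 units, meeting the 4,580 units threshold), but is set aside by (h): (h) operates against (g): a current Tier F Notice is held. (i) applies (a current Schedule 4 Certificate is held), but is displaced by (j): (j) operates — the record's age is 25 years, meeting the 21 years threshold. (k) is not triggered (there is no Annual Registration in force), so (j) stands. Exception (a) does not apply.
Exception (b) is satisfied on its face — the qualifying period is 170 days, meeting the 140 days threshold; a current Schedule D Exemption Letter is held. But applying paragraphs (l)–(m): (l) applies — the reportable unit count is 82, meeting the 74 threshold. (m), which would lift (l), is not engaged — Iris is not the subject of the memorandum. Exception (b) does not apply.
Exception (c) is satisfied on its face — a current Standing Declaration is held; the number of pages in the record is 129, under the 148 limit; the baseline figure is 492, under the 525 limit. But applying paragraph (n): (n) operates against (c): a current General Notice is held. So (c) is unavailable.
Exception (d) does not apply: there is no Category G Exemption Letter in force.
Exception (e) requires that the record relates to a pending criminal investigation; but the memorandum relates to a closed matter, so (e) is unavailable.
No exception is made out. the Pellston Housing Agency falls within the general rule.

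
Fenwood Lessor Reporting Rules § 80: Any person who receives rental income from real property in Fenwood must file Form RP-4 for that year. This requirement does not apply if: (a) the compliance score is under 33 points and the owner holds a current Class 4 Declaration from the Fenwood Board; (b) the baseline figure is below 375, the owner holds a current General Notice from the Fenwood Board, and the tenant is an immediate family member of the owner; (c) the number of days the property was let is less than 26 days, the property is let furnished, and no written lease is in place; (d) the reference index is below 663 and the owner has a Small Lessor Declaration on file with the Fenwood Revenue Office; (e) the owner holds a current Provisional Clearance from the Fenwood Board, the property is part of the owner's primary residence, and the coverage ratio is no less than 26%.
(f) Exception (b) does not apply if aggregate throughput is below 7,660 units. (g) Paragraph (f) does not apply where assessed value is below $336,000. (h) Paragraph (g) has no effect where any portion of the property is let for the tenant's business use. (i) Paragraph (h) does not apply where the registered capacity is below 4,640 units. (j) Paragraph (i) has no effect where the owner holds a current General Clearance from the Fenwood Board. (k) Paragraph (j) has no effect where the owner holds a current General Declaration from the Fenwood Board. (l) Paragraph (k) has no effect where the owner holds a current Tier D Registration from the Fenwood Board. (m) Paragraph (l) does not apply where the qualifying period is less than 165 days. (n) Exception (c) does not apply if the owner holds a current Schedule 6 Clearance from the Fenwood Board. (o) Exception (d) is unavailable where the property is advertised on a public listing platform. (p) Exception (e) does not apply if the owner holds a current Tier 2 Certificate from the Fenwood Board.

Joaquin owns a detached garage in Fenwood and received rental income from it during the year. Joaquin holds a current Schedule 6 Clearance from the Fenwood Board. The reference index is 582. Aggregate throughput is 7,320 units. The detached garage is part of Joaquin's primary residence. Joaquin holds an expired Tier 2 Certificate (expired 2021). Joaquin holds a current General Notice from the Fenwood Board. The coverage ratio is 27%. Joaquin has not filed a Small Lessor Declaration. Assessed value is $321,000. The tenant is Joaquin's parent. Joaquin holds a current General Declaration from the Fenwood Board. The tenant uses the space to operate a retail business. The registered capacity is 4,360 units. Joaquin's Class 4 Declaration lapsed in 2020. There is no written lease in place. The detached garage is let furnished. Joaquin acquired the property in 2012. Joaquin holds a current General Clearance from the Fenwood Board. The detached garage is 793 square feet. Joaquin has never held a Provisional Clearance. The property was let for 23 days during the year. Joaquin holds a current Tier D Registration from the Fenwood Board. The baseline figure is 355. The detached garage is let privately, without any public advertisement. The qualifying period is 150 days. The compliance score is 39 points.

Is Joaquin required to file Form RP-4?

No — exception (b) applies; Joaquin is not required to file Form RP-4.

Exception (a) requires that the compliance score is under 33 points; but the compliance score is 39 points, not under 33 points, so (a) is unavailable.
Exception (b) is satisfied on its face — the baseline figure is 355, below the 375 limit; a current General Notice is held; the tenant is an immediate family member. Applying paragraphs (f)–(m): (f) would limit (b) — aggregate throughput is 7,320 units, below the 7,660 units limit — but (g) sets (f) aside: (g) applies — assessed value is $321,000, below the $336,000 limit. (h) would limit (g) — the space is let for business use — but (i) sets (h) aside: (i) is triggered — the registered capacity is 4,360 units, below the 4,640 units limit. (j) applies (a current General Clearance is held), but is set aside by (k): (k) operates against (j): a current General Declaration is held. (l) is triggered (a current Tier D Registration is held), but is displaced by (m): (m) is triggered — the qualifying period is 150 days, less than the 165 days limit. Exception (b) stands.
Exception (c) is satisfied on its face — the number of days the property was let is 23 days, less than the 26 days limit; the property is let furnished; there is no written lease. Turning to paragraph (n): (n) operates — a current Schedule 6 Clearance is held. Exception (c) does not apply.
Exception (d) fails — no Small Lessor Declaration is on file.
Exception (e) does not apply: the Provisional Clearance is not current.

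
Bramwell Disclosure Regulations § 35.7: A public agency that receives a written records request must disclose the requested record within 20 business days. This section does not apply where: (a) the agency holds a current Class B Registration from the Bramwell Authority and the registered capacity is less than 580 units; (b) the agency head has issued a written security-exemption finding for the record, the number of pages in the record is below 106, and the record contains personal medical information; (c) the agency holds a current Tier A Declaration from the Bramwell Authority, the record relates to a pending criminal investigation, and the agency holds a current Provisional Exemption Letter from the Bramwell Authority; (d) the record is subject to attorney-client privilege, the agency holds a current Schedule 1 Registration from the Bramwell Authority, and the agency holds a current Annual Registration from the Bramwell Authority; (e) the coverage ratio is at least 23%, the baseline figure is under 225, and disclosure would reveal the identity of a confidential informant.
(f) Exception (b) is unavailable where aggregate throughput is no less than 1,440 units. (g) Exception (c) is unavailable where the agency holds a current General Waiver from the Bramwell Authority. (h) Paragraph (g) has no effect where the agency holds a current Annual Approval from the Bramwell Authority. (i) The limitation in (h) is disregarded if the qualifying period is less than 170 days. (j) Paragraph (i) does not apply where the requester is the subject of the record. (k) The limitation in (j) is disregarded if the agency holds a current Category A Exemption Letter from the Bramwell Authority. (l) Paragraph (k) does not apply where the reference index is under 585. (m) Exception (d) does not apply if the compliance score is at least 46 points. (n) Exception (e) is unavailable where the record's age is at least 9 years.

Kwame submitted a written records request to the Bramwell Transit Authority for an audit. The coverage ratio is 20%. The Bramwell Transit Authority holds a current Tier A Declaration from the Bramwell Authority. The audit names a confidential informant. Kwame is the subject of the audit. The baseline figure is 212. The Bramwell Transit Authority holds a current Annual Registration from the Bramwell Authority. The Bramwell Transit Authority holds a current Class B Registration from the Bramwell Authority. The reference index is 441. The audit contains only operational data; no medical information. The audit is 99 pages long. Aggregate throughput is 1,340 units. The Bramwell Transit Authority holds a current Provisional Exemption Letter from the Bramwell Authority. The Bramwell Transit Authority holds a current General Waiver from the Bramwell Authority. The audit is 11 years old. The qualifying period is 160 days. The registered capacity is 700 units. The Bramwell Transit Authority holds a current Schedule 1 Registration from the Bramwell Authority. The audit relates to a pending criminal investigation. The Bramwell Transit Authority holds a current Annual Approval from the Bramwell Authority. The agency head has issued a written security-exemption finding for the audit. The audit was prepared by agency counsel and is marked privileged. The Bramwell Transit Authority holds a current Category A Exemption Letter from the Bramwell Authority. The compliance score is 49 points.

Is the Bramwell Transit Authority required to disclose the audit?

No — exception (c) applies; the Bramwell Transit Authority is not required to disclose the audit.

Exception (a) requires that the registered capacity is less than 580 units; but the registered capacity is 700 units, not less than 580 units, so (a) is unavailable.
Exception (b) does not apply: the audit contains only operational data.
Exception (c): a current Tier A Declaration is held; the audit relates to a pending investigation; a current Provisional Exemption Letter is held — every condition holds. As to paragraphs (g)–(l): (g) would limit (c) — a current General Waiver is held — but (h) sets (g) aside: (h) operates against (g): a current Annual Approval is held. (i) would limit (h) — the qualifying period is 160 days, less than the 170 days limit — but (j) sets (i) aside: (j) operates against (i): Kwame is the subject of the audit. (k) would limit (j) — a current Category A Exemption Letter is held — but (l) sets (k) aside: (l) operates against (k): the reference index is 441, under the 585 limit. (c) remains available.
Exception (d)'s conditions are all satisfied: the audit is privileged; a current Schedule 1 Registration is held; a current Annual Registration is held. Turning to paragraph (m): (m) operates against (d): the compliance score is 49 points, meeting the 46 points threshold. So (d) is unavailable.
Exception (e) requires that the coverage ratio is at least 23%; but the coverage ratio is 20%, short of 23%, so (e) is unavailable.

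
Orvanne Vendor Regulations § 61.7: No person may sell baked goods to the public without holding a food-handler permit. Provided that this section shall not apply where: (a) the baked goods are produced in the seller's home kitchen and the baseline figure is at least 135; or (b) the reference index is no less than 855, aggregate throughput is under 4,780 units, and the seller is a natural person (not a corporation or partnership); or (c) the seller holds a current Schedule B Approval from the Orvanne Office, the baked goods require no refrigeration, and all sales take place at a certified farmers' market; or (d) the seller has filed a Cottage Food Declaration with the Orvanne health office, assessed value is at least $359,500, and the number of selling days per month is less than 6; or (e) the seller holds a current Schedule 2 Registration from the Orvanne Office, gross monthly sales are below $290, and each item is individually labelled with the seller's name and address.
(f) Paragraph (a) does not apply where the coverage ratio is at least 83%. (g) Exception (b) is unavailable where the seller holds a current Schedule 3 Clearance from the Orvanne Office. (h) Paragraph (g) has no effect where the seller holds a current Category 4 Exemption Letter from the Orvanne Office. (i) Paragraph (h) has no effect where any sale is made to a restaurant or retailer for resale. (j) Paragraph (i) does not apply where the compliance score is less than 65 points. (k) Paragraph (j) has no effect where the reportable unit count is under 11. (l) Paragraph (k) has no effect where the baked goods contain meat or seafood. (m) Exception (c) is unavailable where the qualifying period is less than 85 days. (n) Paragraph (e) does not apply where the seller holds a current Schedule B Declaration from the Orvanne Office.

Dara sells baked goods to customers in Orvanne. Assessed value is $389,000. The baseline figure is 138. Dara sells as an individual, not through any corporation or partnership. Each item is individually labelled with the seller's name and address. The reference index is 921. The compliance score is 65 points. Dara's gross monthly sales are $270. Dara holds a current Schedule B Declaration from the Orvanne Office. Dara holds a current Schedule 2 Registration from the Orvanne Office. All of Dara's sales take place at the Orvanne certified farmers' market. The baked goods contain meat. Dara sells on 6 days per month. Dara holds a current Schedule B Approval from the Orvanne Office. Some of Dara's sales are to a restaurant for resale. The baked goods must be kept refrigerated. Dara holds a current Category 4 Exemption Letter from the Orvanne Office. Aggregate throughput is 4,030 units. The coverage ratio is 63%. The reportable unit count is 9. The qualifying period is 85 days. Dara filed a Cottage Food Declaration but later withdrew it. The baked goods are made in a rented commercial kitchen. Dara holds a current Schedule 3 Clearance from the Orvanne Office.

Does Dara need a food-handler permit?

Exception (a) requires that the baked goods are produced in the seller's home kitchen; but the baked goods are made in a commercial kitchen, not a home kitchen, so (a) is unavailable.
Exception (b): the reference index is 921, meeting the 855 threshold; aggregate throughput is 4,030 units, under the 4,780 units limit; the seller is a natural person — every condition holds. Turning to paragraphs (g)–(l): (g) is engaged — a current Schedule 3 Clearance is held. (h) is engaged (a current Category 4 Exemption Letter is held), but is set aside by (i): (i) is triggered — some sales are to a restaurant for resale. (j), which would lift (i), is not triggered — the compliance score is 65 points, not less than 65 points. So (b) is unavailable.
Exception (c) fails — the baked goods require refrigeration.
Exception (d) does not apply: the Cottage Food Declaration was withdrawn.
Exception (e) is satisfied on its face — a current Schedule 2 Registration is held; gross monthly sales are $270, below the $290 limit; items are individually labelled. But: (n) is engaged — a current Schedule B Declaration is held. Exception (e) does not apply.
No exception is made out. Dara falls within the general rule.

Yes — Dara must hold a food-handler permit.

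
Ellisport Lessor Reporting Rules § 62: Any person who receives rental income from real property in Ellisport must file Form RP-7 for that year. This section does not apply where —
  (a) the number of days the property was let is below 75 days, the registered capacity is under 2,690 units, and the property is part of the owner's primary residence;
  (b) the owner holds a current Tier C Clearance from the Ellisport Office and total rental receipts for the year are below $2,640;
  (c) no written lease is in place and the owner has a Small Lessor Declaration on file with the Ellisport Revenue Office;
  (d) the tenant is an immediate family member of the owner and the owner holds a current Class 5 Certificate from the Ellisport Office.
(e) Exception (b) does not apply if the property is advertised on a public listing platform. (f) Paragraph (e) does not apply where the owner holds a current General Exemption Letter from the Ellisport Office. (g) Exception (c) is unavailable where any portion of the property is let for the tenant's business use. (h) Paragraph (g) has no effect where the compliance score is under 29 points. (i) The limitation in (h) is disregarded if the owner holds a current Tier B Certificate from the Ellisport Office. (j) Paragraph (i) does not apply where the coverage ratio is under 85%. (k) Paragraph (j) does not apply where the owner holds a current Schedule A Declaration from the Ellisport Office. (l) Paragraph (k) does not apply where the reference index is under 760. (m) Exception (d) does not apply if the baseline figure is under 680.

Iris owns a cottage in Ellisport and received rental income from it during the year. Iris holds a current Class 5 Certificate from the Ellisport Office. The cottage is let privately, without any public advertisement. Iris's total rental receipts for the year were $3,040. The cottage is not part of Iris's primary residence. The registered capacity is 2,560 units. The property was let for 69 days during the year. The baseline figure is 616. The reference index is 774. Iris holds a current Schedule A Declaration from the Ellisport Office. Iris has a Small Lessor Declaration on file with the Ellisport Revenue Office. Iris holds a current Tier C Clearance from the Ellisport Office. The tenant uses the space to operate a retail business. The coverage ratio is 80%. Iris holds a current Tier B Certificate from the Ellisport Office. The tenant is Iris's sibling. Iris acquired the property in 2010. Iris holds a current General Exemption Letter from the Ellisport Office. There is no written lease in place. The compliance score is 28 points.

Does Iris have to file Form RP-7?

Exception (a) requires that the property is part of the owner's primary residence; but the cottage is not part of the primary residence, so (a) is unavailable.
Exception (b) fails — total rental receipts for the year are $3,040, not below $2,640.
All of (c)'s requirements are met (there is no written lease; a Small Lessor Declaration is on file). But applying paragraphs (g)–(l): (g) operates against (c): the space is let for business use. (h) is triggered (the compliance score is 28 points, under the 29 points limit), but is overridden by (i): (i) applies — a current Tier B Certificate is held. (j) would limit (i) — the coverage ratio is 80%, under the 85% limit — but (k) sets (j) aside: (k) operates against (j): a current Schedule A Declaration is held. (l), which would lift (k), is not engaged — the reference index is 774, not under 760. So (c) is unavailable.
Exception (d)'s conditions are all satisfied: the tenant is an immediate family member; a current Class 5 Certificate is held. But applying paragraph (m): (m) operates — the baseline figure is 616, under the 680 limit. Exception (d) does not apply.
No exception is made out. Iris falls within the general rule.

Yes — Iris must file Form RP-7.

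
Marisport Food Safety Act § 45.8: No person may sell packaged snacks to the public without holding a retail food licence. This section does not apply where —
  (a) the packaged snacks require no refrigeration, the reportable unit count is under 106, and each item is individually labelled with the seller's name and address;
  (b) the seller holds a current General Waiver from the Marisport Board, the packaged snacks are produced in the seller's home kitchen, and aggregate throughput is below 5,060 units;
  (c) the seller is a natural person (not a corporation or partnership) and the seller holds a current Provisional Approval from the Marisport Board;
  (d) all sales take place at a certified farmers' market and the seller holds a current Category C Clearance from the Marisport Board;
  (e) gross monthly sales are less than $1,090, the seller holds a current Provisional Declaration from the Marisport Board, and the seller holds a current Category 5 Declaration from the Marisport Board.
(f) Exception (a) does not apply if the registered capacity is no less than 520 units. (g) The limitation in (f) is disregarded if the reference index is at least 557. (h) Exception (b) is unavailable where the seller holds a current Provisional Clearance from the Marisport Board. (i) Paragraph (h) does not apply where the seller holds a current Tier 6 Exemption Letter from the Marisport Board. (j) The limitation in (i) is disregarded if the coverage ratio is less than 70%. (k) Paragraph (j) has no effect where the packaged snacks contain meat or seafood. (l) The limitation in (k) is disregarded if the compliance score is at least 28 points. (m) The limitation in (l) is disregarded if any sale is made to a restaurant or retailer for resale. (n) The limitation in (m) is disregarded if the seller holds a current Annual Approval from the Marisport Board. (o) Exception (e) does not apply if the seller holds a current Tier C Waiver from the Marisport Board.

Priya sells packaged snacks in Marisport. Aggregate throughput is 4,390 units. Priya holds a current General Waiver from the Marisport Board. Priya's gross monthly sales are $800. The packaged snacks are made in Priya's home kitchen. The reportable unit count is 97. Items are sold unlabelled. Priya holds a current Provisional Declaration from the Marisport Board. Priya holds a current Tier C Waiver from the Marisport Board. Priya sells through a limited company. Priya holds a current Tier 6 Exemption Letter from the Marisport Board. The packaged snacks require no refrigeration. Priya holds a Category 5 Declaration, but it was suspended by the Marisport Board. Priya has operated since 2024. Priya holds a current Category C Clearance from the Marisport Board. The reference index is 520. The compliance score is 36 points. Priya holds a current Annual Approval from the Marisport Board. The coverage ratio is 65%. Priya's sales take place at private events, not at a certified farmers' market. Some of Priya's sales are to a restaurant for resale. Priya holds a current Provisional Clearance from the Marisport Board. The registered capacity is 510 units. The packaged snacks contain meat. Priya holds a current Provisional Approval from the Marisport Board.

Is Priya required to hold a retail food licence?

Yes — Priya must hold a retail food licence.

Exception (a) does not apply: items are sold unlabelled.
Exception (b): a current General Waiver is held; the packaged snacks are home-kitchen produced; aggregate throughput is 4,390 units, below the 5,060 units limit — every condition holds. But applying paragraphs (h)–(n): (h) operates against (b): a current Provisional Clearance is held. (i) operates (a current Tier 6 Exemption Letter is held), but is displaced by (j): (j) is engaged — the coverage ratio is 65%, less than the 70% limit. (k) applies (the packaged snacks contain meat), but is itself disapplied by (l): (l) operates against (k): the compliance score is 36 points, meeting the 28 points threshold. (m) would limit (l) — some sales are to a restaurant for resale — but (n) sets (m) aside: (n) is triggered — a current Annual Approval is held. Exception (b) does not apply.
Exception (c) does not apply: the seller operates through a limited company.
Exception (d) fails — sales are at private events, not a certified farmers' market.
Exception (e) requires that the seller holds a current Category 5 Declaration from the Marisport Board; but no current Category 5 Declaration is held, so (e) is unavailable.
No exception displaces § 45.8.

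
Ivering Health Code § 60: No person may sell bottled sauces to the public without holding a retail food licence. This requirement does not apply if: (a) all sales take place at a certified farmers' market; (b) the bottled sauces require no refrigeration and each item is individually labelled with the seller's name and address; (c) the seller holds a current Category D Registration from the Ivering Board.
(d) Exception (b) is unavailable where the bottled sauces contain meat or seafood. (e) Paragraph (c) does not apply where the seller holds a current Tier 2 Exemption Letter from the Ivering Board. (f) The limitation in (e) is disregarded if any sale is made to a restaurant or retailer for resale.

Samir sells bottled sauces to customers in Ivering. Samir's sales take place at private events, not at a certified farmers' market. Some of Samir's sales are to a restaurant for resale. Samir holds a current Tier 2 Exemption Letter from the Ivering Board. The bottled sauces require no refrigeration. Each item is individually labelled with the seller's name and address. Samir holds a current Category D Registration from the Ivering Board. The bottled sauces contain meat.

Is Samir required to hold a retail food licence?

Exception (a) fails — sales are at private events, not a certified farmers' market.
Exception (b)'s conditions are all satisfied: the bottled sauces are shelf-stable; items are individually labelled. But applying paragraph (d): (d) applies — the bottled sauces contain meat. Exception (b) does not apply.
Exception (c): a current Category D Registration is held — every condition holds. As to paragraphs (e)–(f): (e) would limit (c) — a current Tier 2 Exemption Letter is held — but (f) sets (e) aside: (f) operates against (e): some sales are to a restaurant for resale. So (c) applies.

No — exception (c) applies; Samir is not required to hold a retail food licence.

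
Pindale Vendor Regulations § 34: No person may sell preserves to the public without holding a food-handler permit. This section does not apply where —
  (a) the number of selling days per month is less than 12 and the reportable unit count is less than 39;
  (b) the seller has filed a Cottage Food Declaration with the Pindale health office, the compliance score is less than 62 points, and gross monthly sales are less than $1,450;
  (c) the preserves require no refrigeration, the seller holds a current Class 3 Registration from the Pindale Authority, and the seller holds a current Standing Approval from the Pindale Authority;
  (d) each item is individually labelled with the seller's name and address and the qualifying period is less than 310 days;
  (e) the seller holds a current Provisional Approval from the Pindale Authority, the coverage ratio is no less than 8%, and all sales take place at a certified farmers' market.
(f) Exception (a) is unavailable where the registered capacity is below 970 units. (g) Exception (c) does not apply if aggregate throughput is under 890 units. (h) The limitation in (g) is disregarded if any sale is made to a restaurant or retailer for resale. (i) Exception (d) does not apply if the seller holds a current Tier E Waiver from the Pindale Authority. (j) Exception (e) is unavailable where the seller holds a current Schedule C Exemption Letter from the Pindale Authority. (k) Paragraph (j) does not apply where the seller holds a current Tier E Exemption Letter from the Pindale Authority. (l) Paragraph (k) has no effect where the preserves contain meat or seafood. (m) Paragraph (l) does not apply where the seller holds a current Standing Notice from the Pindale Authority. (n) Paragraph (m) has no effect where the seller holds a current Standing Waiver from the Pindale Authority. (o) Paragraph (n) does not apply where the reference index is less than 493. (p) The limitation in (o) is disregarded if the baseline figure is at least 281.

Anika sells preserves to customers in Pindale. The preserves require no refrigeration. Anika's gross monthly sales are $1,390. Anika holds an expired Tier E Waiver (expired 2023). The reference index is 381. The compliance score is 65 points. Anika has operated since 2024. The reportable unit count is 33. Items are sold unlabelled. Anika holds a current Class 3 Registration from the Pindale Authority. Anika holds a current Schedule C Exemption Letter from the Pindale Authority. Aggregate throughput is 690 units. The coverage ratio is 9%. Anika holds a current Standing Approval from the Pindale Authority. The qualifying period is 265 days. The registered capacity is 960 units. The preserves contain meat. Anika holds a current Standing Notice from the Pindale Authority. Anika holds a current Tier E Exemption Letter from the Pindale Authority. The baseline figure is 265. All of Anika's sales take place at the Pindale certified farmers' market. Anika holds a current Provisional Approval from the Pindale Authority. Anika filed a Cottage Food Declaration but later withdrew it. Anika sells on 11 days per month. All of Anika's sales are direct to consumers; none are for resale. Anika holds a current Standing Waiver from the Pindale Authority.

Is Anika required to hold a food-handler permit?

Exception (a) is satisfied on its face — the number of selling days per month is 11, less than the 12 limit; the reportable unit count is 33, less than the 39 limit. However, paragraph (f) must be considered: (f) operates against (a): the registered capacity is 960 units, below the 970 units limit. So (a) is unavailable.
Exception (b) does not apply: the Cottage Food Declaration was withdrawn.
All of (c)'s requirements are met (the preserves are shelf-stable; a current Class 3 Registration is held; a current Standing Approval is held). Turning to paragraphs (g)–(h): (g) operates against (c): aggregate throughput is 690 units, under the 890 units limit. (h), which would lift (g), is not triggered — no sales are for resale. Exception (c) does not apply.
Exception (d) requires that each item is individually labelled with the seller's name and address; but items are sold unlabelled, so (d) is unavailable.
Exception (e): a current Provisional Approval is held; the coverage ratio is 9%, meeting the 8% threshold; all sales are at a certified farmers' market — every condition holds. As to paragraphs (j)–(p): (j) would limit (e) — a current Schedule C Exemption Letter is held — but (k) sets (j) aside: (k) operates against (j): a current Tier E Exemption Letter is held. (l) applies (the preserves contain meat), but is overridden by (m): (m) operates against (l): a current Standing Notice is held. (n) would limit (m) — a current Standing Waiver is held — but (o) sets (n) aside: (o) applies — the reference index is 381, less than the 493 limit. (p), which would lift (o), does not operate here — the baseline figure is 265, short of 281. So (e) applies.

No — exception (e) applies; Anika is not required to hold a food-handler permit.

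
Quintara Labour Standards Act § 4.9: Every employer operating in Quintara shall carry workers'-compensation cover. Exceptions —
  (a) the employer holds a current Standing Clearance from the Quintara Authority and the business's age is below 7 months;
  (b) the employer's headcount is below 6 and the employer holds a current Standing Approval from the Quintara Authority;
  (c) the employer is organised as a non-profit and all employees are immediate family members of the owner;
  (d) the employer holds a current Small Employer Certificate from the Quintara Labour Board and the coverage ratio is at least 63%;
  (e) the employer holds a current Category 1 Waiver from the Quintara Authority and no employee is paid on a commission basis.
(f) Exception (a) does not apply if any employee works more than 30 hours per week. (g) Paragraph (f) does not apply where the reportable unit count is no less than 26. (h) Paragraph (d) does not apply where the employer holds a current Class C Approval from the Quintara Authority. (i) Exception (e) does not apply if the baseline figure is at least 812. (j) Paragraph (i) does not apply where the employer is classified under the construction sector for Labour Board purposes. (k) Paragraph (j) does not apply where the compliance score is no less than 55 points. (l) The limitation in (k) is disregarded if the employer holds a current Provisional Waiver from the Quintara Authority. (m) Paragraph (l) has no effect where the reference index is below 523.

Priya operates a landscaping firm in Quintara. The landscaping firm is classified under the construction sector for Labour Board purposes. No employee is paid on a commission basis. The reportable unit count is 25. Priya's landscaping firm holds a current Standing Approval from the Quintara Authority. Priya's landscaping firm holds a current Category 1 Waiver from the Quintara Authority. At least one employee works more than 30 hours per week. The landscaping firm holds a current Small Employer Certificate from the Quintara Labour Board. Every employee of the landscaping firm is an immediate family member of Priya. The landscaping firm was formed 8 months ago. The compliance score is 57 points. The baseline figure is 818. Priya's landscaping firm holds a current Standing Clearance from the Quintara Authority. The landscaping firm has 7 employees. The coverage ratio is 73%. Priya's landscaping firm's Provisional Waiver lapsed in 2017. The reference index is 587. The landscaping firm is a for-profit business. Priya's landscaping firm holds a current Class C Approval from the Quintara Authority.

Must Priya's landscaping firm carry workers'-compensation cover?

Exception (a) fails — the business's age is 8 months, not below 7 months.
Exception (b) fails — the employer's headcount is 7, not below 6.
Exception (c) does not apply: the employer is for-profit.
All of (d)'s requirements are met (a current Small Employer Certificate is held; the coverage ratio is 73%, meeting the 63% threshold). However, paragraph (h) must be considered: (h) operates against (d): a current Class C Approval is held. Exception (d) does not apply.
Exception (e) is satisfied on its face — a current Category 1 Waiver is held; no employee is paid on commission. But applying paragraphs (i)–(m): (i) operates against (e): the baseline figure is 818, meeting the 812 threshold. (j) applies (the landscaping firm is classified under the construction sector), but yields to (k): (k) operates against (j): the compliance score is 57 points, meeting the 55 points threshold. (l), which would lift (k), is not triggered — no current Provisional Waiver is held. Exception (e) does not apply.
None of the exceptions is available; § 4.9 applies in full.

Yes — Priya's landscaping firm must carry workers'-compensation cover.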